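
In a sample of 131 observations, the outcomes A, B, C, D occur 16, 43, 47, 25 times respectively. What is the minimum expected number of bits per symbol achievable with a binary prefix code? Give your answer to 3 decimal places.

1.954 bits/symbol

Probabilities are the counts divided by 131.
Repeatedly combine the two least-probable nodes; the expected code length is the sum of the merged weights.
merge 16/131 + 25/131 → 41/131
merge 41/131 + 43/131 → 84/131
merge 47/131 + 84/131 → 1
L = 41/131 + 84/131 + 1 = 256/131 ≈ 1.954 bits/symbol.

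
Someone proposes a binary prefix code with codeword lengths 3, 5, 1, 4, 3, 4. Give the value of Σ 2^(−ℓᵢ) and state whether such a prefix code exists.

0.90625; yes

With common denominator 2^5 = 32: Σ 2^(−ℓᵢ) = 4/32 + 1/32 + 16/32 + 2/32 + 4/32 + 2/32 = 29/32 = 0.90625.
Kraft's inequality requires Σ ≤ 1; here Σ = 0.90625 ≤ 1, so such a prefix code exists.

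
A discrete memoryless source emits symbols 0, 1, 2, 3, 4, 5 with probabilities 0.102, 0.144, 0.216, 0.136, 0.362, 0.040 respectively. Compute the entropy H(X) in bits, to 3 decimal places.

2.324 bits

H = −Σ pᵢ log₂ pᵢ.
−0.102·log₂(0.102) = 0.3359
−0.144·log₂(0.144) = 0.4026
−0.216·log₂(0.216) = 0.4776
−0.136·log₂(0.136) = 0.3915
−0.362·log₂(0.362) = 0.5307
−0.040·log₂(0.040) = 0.1858
Sum ≈ 2.3240 → 2.324 bits.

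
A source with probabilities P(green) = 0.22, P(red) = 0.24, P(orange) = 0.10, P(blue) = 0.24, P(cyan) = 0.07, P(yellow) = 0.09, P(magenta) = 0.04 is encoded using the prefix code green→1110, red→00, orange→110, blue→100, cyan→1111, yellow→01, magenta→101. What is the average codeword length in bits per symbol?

2.96 bits/symbol

L̄ = Σ pᵢ·ℓᵢ = 0.22·4 + 0.24·2 + 0.10·3 + 0.24·3 + 0.07·4 + 0.09·2 + 0.04·3 = 2.96 bits/symbol.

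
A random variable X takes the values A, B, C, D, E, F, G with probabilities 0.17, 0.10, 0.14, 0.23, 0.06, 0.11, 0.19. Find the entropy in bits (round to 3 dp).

2.701 bits

H = −Σ pᵢ log₂ pᵢ.
−0.17·log₂(0.17) = 0.4346
−0.10·log₂(0.10) = 0.3322
−0.14·log₂(0.14) = 0.3971
−0.23·log₂(0.23) = 0.4877
−0.06·log₂(0.06) = 0.2435
−0.11·log₂(0.11) = 0.3503
−0.19·log₂(0.19) = 0.4552
Sum ≈ 2.7006 → 2.701 bits.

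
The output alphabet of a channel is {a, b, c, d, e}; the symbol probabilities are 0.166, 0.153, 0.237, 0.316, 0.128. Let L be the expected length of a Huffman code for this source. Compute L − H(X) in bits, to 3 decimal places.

Entropy H = −Σ p log₂ p ≈ 2.2415 bits.
Huffman merges: 16/125+153/1000→281/1000; 83/500+237/1000→403/1000; 281/1000+79/250→597/1000; 403/1000+597/1000→1. L = 2281/1000 ≈ 2.2810.
L − H = 2.2810 − 2.2415 = 0.039 bits.

0.039 bits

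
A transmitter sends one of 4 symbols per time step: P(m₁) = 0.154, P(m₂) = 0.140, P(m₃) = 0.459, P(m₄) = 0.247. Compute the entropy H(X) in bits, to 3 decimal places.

H = −Σ pᵢ log₂ pᵢ.
−0.154·log₂(0.154) = 0.4156
−0.140·log₂(0.140) = 0.3971
−0.459·log₂(0.459) = 0.5157
−0.247·log₂(0.247) = 0.4983
Sum ≈ 1.8267 → 1.827 bits.

1.827 bits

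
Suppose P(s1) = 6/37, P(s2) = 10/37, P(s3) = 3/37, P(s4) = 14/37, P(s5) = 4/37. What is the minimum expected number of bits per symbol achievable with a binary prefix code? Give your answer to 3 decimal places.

Repeatedly combine the two least-probable nodes; the expected code length is the sum of the merged weights.
merge 3/37 + 4/37 → 7/37
merge 6/37 + 7/37 → 13/37
merge 10/37 + 13/37 → 23/37
merge 14/37 + 23/37 → 1
L = 7/37 + 13/37 + 23/37 + 1 = 80/37 ≈ 2.162 bits/symbol.

2.162 bits/symbol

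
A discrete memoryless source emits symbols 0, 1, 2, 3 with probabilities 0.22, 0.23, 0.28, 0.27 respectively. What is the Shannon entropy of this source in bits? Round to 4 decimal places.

1.9925 bits

H = −Σ pᵢ log₂ pᵢ.
−0.22·log₂(0.22) = 0.4806
−0.23·log₂(0.23) = 0.4877
−0.28·log₂(0.28) = 0.5142
−0.27·log₂(0.27) = 0.5100
Sum ≈ 1.9925 → 1.9925 bits.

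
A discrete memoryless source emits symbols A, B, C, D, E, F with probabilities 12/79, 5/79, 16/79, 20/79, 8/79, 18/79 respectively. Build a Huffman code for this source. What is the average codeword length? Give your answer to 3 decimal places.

Repeatedly combine the two least-probable nodes; the expected code length is the sum of the merged weights.
merge 5/79 + 8/79 → 13/79
merge 12/79 + 13/79 → 25/79
merge 16/79 + 18/79 → 34/79
merge 20/79 + 25/79 → 45/79
merge 34/79 + 45/79 → 1
L = 13/79 + 25/79 + 34/79 + 45/79 + 1 = 196/79 ≈ 2.481 bits/symbol.

2.481 bits/symbol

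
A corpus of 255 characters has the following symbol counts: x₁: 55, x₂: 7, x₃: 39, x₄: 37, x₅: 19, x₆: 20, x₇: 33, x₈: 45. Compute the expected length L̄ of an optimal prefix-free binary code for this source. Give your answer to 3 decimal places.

2.886 bits/symbol

Probabilities are the counts divided by 255.
Repeatedly combine the two least-probable nodes; the expected code length is the sum of the merged weights.
merge 7/255 + 19/255 → 26/255
merge 4/51 + 26/255 → 46/255
merge 11/85 + 37/255 → 14/51
merge 13/85 + 3/17 → 28/85
merge 46/255 + 11/51 → 101/255
merge 14/51 + 28/85 → 154/255
merge 101/255 + 154/255 → 1
L = 26/255 + 46/255 + 14/51 + 28/85 + 101/255 + 154/255 + 1 = 736/255 ≈ 2.886 bits/symbol.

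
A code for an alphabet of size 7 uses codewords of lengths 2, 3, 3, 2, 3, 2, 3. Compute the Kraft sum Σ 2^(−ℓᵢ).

1.25

With common denominator 2^3 = 8: Σ 2^(−ℓᵢ) = 2/8 + 1/8 + 1/8 + 2/8 + 1/8 + 2/8 + 1/8 = 10/8 = 1.25.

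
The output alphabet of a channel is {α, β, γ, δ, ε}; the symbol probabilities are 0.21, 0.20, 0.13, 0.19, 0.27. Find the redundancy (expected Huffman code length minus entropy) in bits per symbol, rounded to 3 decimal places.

0.035 bits

Entropy H = −Σ p log₂ p ≈ 2.2851 bits.
Huffman merges: 13/100+19/100→8/25; 1/5+21/100→41/100; 27/100+8/25→59/100; 41/100+59/100→1. L = 58/25 ≈ 2.3200.
L − H = 2.3200 − 2.2851 = 0.035 bits.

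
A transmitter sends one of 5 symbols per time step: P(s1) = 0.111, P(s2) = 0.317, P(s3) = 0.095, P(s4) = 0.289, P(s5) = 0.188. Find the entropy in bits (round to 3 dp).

H = −Σ pᵢ log₂ pᵢ.
−0.111·log₂(0.111) = 0.3520
−0.317·log₂(0.317) = 0.5254
−0.095·log₂(0.095) = 0.3226
−0.289·log₂(0.289) = 0.5176
−0.188·log₂(0.188) = 0.4533
Sum ≈ 2.1709 → 2.171 bits.

2.171 bits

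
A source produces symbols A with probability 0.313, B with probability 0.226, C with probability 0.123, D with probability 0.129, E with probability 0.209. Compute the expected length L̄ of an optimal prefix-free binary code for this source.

Repeatedly combine the two least-probable nodes; the expected code length is the sum of the merged weights.
merge 123/1000 + 129/1000 → 63/250
merge 209/1000 + 113/500 → 87/200
merge 63/250 + 313/1000 → 113/200
merge 87/200 + 113/200 → 1
L = 63/250 + 87/200 + 113/200 + 1 = 563/250 = 2.252 bits/symbol.

2.252 bits/symbol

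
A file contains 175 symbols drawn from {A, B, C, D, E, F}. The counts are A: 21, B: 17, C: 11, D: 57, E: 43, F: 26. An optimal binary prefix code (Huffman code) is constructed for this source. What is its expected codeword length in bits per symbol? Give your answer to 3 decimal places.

Probabilities are the counts divided by 175.
Repeatedly combine the two least-probable nodes; the expected code length is the sum of the merged weights.
merge 11/175 + 17/175 → 4/25
merge 3/25 + 26/175 → 47/175
merge 4/25 + 43/175 → 71/175
merge 47/175 + 57/175 → 104/175
merge 71/175 + 104/175 → 1
L = 4/25 + 47/175 + 71/175 + 104/175 + 1 = 17/7 ≈ 2.429 bits/symbol.

2.429 bits/symbol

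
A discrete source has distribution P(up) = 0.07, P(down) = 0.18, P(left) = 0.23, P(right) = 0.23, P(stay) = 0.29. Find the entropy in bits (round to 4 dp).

2.2071 bits

H = −Σ pᵢ log₂ pᵢ.
−0.07·log₂(0.07) = 0.2686
−0.18·log₂(0.18) = 0.4453
−0.23·log₂(0.23) = 0.4877
−0.23·log₂(0.23) = 0.4877
−0.29·log₂(0.29) = 0.5179
Sum ≈ 2.2071 → 2.2071 bits.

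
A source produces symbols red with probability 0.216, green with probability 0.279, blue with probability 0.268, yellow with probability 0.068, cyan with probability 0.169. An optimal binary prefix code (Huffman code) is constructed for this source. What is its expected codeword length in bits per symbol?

2.237 bits/symbol

Repeatedly combine the two least-probable nodes; the expected code length is the sum of the merged weights.
merge 17/250 + 169/1000 → 237/1000
merge 27/125 + 237/1000 → 453/1000
merge 67/250 + 279/1000 → 547/1000
merge 453/1000 + 547/1000 → 1
L = 237/1000 + 453/1000 + 547/1000 + 1 = 2237/1000 = 2.237 bits/symbol.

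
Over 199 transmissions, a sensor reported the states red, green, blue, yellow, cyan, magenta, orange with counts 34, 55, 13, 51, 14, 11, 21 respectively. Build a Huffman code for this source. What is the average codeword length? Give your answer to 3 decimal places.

Probabilities are the counts divided by 199.
Repeatedly combine the two least-probable nodes; the expected code length is the sum of the merged weights.
merge 11/199 + 13/199 → 24/199
merge 14/199 + 21/199 → 35/199
merge 24/199 + 34/199 → 58/199
merge 35/199 + 51/199 → 86/199
merge 55/199 + 58/199 → 113/199
merge 86/199 + 113/199 → 1
L = 24/199 + 35/199 + 58/199 + 86/199 + 113/199 + 1 = 515/199 ≈ 2.588 bits/symbol.

2.588 bits/symbol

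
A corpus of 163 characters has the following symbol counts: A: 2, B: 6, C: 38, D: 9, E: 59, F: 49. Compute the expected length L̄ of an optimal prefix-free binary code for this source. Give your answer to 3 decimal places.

Probabilities are the counts divided by 163.
Repeatedly combine the two least-probable nodes; the expected code length is the sum of the merged weights.
merge 2/163 + 6/163 → 8/163
merge 8/163 + 9/163 → 17/163
merge 17/163 + 38/163 → 55/163
merge 49/163 + 55/163 → 104/163
merge 59/163 + 104/163 → 1
L = 8/163 + 17/163 + 55/163 + 104/163 + 1 = 347/163 ≈ 2.129 bits/symbol.

2.129 bits/symbol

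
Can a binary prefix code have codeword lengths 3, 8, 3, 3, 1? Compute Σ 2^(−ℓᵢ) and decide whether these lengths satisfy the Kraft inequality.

0.87890625; yes

With common denominator 2^8 = 256: Σ 2^(−ℓᵢ) = 32/256 + 1/256 + 32/256 + 32/256 + 128/256 = 225/256 = 0.87890625.
Kraft's inequality requires Σ ≤ 1; here Σ = 0.87890625 ≤ 1, so such a prefix code exists.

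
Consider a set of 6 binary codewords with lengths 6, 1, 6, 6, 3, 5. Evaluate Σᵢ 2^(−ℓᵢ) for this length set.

With common denominator 2^6 = 64: Σ 2^(−ℓᵢ) = 1/64 + 32/64 + 1/64 + 1/64 + 8/64 + 2/64 = 45/64 = 0.703125.

0.703125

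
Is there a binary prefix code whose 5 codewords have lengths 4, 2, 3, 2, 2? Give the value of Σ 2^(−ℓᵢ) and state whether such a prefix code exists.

With common denominator 2^4 = 16: Σ 2^(−ℓᵢ) = 1/16 + 4/16 + 2/16 + 4/16 + 4/16 = 15/16 = 0.9375.
Kraft's inequality requires Σ ≤ 1; here Σ = 0.9375 ≤ 1, so such a prefix code exists.

0.9375; yes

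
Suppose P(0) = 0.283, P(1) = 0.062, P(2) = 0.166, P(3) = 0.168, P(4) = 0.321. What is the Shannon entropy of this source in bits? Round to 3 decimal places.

2.153 bits

H = −Σ pᵢ log₂ pᵢ.
−0.283·log₂(0.283) = 0.5154
−0.062·log₂(0.062) = 0.2487
−0.166·log₂(0.166) = 0.4301
−0.168·log₂(0.168) = 0.4323
−0.321·log₂(0.321) = 0.5262
Sum ≈ 2.1527 → 2.153 bits.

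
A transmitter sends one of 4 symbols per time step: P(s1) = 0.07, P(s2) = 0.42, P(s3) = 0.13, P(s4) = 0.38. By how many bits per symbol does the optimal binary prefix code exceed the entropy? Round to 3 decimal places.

Entropy H = −Σ p log₂ p ≈ 1.7073 bits.
Huffman merges: 7/100+13/100→1/5; 1/5+19/50→29/50; 21/50+29/50→1. L = 89/50 ≈ 1.7800.
L − H = 1.7800 − 1.7073 = 0.073 bits.

0.073 bits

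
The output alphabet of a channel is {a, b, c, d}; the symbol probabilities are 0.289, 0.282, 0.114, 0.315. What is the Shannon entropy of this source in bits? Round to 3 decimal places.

H = −Σ pᵢ log₂ pᵢ.
−0.289·log₂(0.289) = 0.5176
−0.282·log₂(0.282) = 0.5150
−0.114·log₂(0.114) = 0.3571
−0.315·log₂(0.315) = 0.5250
Sum ≈ 1.9147 → 1.915 bits.

1.915 bits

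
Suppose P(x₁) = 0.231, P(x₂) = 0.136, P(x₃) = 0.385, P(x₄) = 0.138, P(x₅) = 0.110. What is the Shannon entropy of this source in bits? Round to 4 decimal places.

2.1546 bits

H = −Σ pᵢ log₂ pᵢ.
−0.231·log₂(0.231) = 0.4883
−0.136·log₂(0.136) = 0.3915
−0.385·log₂(0.385) = 0.5302
−0.138·log₂(0.138) = 0.3943
−0.110·log₂(0.110) = 0.3503
Sum ≈ 2.1546 → 2.1546 bits.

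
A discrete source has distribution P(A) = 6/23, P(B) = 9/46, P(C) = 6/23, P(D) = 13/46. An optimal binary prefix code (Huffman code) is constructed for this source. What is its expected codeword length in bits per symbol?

Repeatedly combine the two least-probable nodes; the expected code length is the sum of the merged weights.
merge 9/46 + 6/23 → 21/46
merge 6/23 + 13/46 → 25/46
merge 21/46 + 25/46 → 1
L = 21/46 + 25/46 + 1 = 2 bits/symbol.

2 bits/symbol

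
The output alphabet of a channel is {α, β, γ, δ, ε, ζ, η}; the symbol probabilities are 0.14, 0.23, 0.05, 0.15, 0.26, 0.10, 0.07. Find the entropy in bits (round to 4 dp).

2.6175 bits

H = −Σ pᵢ log₂ pᵢ.
−0.14·log₂(0.14) = 0.3971
−0.23·log₂(0.23) = 0.4877
−0.05·log₂(0.05) = 0.2161
−0.15·log₂(0.15) = 0.4105
−0.26·log₂(0.26) = 0.5053
−0.10·log₂(0.10) = 0.3322
−0.07·log₂(0.07) = 0.2686
Sum ≈ 2.6175 → 2.6175 bits.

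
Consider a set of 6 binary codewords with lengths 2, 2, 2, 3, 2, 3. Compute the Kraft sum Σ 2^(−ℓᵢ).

With common denominator 2^3 = 8: Σ 2^(−ℓᵢ) = 2/8 + 2/8 + 2/8 + 1/8 + 2/8 + 1/8 = 10/8 = 1.25.

1.25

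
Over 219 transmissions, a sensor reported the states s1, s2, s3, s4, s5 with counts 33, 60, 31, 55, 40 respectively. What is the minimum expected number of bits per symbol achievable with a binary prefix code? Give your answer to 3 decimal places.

2.292 bits/symbol

Probabilities are the counts divided by 219.
Repeatedly combine the two least-probable nodes; the expected code length is the sum of the merged weights.
merge 31/219 + 11/73 → 64/219
merge 40/219 + 55/219 → 95/219
merge 20/73 + 64/219 → 124/219
merge 95/219 + 124/219 → 1
L = 64/219 + 95/219 + 124/219 + 1 = 502/219 ≈ 2.292 bits/symbol.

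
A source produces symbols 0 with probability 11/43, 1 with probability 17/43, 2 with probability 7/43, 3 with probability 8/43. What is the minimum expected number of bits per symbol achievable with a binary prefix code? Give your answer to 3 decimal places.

1.953 bits/symbol

Repeatedly combine the two least-probable nodes; the expected code length is the sum of the merged weights.
merge 7/43 + 8/43 → 15/43
merge 11/43 + 15/43 → 26/43
merge 17/43 + 26/43 → 1
L = 15/43 + 26/43 + 1 = 84/43 ≈ 1.953 bits/symbol.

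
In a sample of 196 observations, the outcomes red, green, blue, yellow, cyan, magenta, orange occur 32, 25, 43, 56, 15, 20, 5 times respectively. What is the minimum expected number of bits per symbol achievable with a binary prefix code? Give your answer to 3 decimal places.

Probabilities are the counts divided by 196.
Repeatedly combine the two least-probable nodes; the expected code length is the sum of the merged weights.
merge 5/196 + 15/196 → 5/49
merge 5/49 + 5/49 → 10/49
merge 25/196 + 8/49 → 57/196
merge 10/49 + 43/196 → 83/196
merge 2/7 + 57/196 → 113/196
merge 83/196 + 113/196 → 1
L = 5/49 + 10/49 + 57/196 + 83/196 + 113/196 + 1 = 509/196 ≈ 2.597 bits/symbol.

2.597 bits/symbol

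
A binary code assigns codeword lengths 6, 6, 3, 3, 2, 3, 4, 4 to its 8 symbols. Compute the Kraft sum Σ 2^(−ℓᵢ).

With common denominator 2^6 = 64: Σ 2^(−ℓᵢ) = 1/64 + 1/64 + 8/64 + 8/64 + 16/64 + 8/64 + 4/64 + 4/64 = 50/64 = 0.78125.

0.78125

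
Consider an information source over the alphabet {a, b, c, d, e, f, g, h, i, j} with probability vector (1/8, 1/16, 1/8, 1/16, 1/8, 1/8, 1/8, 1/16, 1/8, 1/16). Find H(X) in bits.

Each probability is a power of 1/2, so log₂(1/p) is an integer.
H = Σ p·log₂(1/p) = 1/8·3 + 1/16·4 + 1/8·3 + 1/16·4 + 1/8·3 + 1/8·3 + 1/8·3 + 1/16·4 + 1/8·3 + 1/16·4 = 3.25 bits.

3.25 bits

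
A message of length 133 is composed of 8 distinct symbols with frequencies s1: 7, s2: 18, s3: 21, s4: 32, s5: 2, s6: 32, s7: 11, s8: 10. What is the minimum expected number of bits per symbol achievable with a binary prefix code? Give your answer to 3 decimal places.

2.729 bits/symbol

Probabilities are the counts divided by 133.
Repeatedly combine the two least-probable nodes; the expected code length is the sum of the merged weights.
merge 2/133 + 1/19 → 9/133
merge 9/133 + 10/133 → 1/7
merge 11/133 + 18/133 → 29/133
merge 1/7 + 3/19 → 40/133
merge 29/133 + 32/133 → 61/133
merge 32/133 + 40/133 → 72/133
merge 61/133 + 72/133 → 1
L = 9/133 + 1/7 + 29/133 + 40/133 + 61/133 + 72/133 + 1 = 363/133 ≈ 2.729 bits/symbol.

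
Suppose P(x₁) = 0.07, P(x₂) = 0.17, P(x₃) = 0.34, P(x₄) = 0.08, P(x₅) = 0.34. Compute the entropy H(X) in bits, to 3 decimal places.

H = −Σ pᵢ log₂ pᵢ.
−0.07·log₂(0.07) = 0.2686
−0.17·log₂(0.17) = 0.4346
−0.34·log₂(0.34) = 0.5292
−0.08·log₂(0.08) = 0.2915
−0.34·log₂(0.34) = 0.5292
Sum ≈ 2.0530 → 2.053 bits.

2.053 bits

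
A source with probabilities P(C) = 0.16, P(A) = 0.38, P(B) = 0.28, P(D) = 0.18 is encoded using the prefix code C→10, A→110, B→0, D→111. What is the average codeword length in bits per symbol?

2.28 bits/symbol

L̄ = Σ pᵢ·ℓᵢ = 0.16·2 + 0.38·3 + 0.28·1 + 0.18·3 = 2.28 bits/symbol.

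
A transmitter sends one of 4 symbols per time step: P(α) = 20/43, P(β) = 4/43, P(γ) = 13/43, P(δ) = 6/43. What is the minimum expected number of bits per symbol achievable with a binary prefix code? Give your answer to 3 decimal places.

1.767 bits/symbol

Repeatedly combine the two least-probable nodes; the expected code length is the sum of the merged weights.
merge 4/43 + 6/43 → 10/43
merge 10/43 + 13/43 → 23/43
merge 20/43 + 23/43 → 1
L = 10/43 + 23/43 + 1 = 76/43 ≈ 1.767 bits/symbol.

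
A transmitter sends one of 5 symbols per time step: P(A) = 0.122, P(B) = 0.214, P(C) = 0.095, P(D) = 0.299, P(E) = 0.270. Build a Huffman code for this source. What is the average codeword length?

Repeatedly combine the two least-probable nodes; the expected code length is the sum of the merged weights.
merge 19/200 + 61/500 → 217/1000
merge 107/500 + 217/1000 → 431/1000
merge 27/100 + 299/1000 → 569/1000
merge 431/1000 + 569/1000 → 1
L = 217/1000 + 431/1000 + 569/1000 + 1 = 2217/1000 = 2.217 bits/symbol.

2.217 bits/symbol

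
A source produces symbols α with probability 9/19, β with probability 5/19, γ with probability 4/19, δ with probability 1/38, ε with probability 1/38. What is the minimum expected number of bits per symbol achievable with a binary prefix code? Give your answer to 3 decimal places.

1.842 bits/symbol

Repeatedly combine the two least-probable nodes; the expected code length is the sum of the merged weights.
merge 1/38 + 1/38 → 1/19
merge 1/19 + 4/19 → 5/19
merge 5/19 + 5/19 → 10/19
merge 9/19 + 10/19 → 1
L = 1/19 + 5/19 + 10/19 + 1 = 35/19 ≈ 1.842 bits/symbol.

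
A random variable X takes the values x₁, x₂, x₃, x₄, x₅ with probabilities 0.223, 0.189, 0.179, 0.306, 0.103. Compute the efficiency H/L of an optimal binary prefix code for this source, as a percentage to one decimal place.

98.2%

Entropy H = −Σ p log₂ p ≈ 2.2418 bits.
Huffman merges: 103/1000+179/1000→141/500; 189/1000+223/1000→103/250; 141/500+153/500→147/250; 103/250+147/250→1. L = 1141/500 ≈ 2.2820.
Efficiency = H/L = 2.2418/2.2820 = 98.2%.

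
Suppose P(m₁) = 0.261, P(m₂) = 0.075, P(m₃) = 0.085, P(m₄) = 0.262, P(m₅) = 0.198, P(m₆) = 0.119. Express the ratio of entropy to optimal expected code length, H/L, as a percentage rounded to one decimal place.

Entropy H = −Σ p log₂ p ≈ 2.4227 bits.
Huffman merges: 3/40+17/200→4/25; 119/1000+4/25→279/1000; 99/500+261/1000→459/1000; 131/500+279/1000→541/1000; 459/1000+541/1000→1. L = 2439/1000 ≈ 2.4390.
Efficiency = H/L = 2.4227/2.4390 = 99.3%.

99.3%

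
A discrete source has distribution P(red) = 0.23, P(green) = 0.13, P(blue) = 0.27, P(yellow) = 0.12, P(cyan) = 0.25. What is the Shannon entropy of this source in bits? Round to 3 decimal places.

H = −Σ pᵢ log₂ pᵢ.
−0.23·log₂(0.23) = 0.4877
−0.13·log₂(0.13) = 0.3826
−0.27·log₂(0.27) = 0.5100
−0.12·log₂(0.12) = 0.3671
−0.25·log₂(0.25) = 0.5000
Sum ≈ 2.2474 → 2.247 bits.

2.247 bits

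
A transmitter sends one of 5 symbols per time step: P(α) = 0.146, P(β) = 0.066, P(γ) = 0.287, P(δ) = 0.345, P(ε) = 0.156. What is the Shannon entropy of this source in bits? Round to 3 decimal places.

2.129 bits

H = −Σ pᵢ log₂ pᵢ.
−0.146·log₂(0.146) = 0.4053
−0.066·log₂(0.066) = 0.2588
−0.287·log₂(0.287) = 0.5169
−0.345·log₂(0.345) = 0.5297
−0.156·log₂(0.156) = 0.4181
Sum ≈ 2.1288 → 2.129 bits.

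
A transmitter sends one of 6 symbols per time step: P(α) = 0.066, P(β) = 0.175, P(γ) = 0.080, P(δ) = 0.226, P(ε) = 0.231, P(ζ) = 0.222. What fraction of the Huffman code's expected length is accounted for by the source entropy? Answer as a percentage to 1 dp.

Entropy H = −Σ p log₂ p ≈ 2.4457 bits.
Huffman merges: 33/500+2/25→73/500; 73/500+7/40→321/1000; 111/500+113/500→56/125; 231/1000+321/1000→69/125; 56/125+69/125→1. L = 2467/1000 ≈ 2.4670.
Efficiency = H/L = 2.4457/2.4670 = 99.1%.

99.1%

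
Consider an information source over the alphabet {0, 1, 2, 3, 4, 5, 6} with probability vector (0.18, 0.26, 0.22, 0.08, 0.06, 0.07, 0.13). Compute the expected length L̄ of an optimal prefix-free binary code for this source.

2.65 bits/symbol

Repeatedly combine the two least-probable nodes; the expected code length is the sum of the merged weights.
merge 3/50 + 7/100 → 13/100
merge 2/25 + 13/100 → 21/100
merge 13/100 + 9/50 → 31/100
merge 21/100 + 11/50 → 43/100
merge 13/50 + 31/100 → 57/100
merge 43/100 + 57/100 → 1
L = 13/100 + 21/100 + 31/100 + 43/100 + 57/100 + 1 = 53/20 = 2.65 bits/symbol.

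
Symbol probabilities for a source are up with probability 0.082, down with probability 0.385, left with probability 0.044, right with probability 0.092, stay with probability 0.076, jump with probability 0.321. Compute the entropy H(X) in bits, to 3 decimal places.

2.150 bits

H = −Σ pᵢ log₂ pᵢ.
−0.082·log₂(0.082) = 0.2959
−0.385·log₂(0.385) = 0.5302
−0.044·log₂(0.044) = 0.1983
−0.092·log₂(0.092) = 0.3167
−0.076·log₂(0.076) = 0.2826
−0.321·log₂(0.321) = 0.5262
Sum ≈ 2.1498 → 2.150 bits.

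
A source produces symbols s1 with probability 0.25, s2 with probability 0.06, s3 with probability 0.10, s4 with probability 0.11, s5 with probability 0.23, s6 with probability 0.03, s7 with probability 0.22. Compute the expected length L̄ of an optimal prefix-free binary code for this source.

Repeatedly combine the two least-probable nodes; the expected code length is the sum of the merged weights.
merge 3/100 + 3/50 → 9/100
merge 9/100 + 1/10 → 19/100
merge 11/100 + 19/100 → 3/10
merge 11/50 + 23/100 → 9/20
merge 1/4 + 3/10 → 11/20
merge 9/20 + 11/20 → 1
L = 9/100 + 19/100 + 3/10 + 9/20 + 11/20 + 1 = 129/50 = 2.58 bits/symbol.

2.58 bits/symbol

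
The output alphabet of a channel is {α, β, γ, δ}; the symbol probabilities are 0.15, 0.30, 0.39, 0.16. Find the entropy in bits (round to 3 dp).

H = −Σ pᵢ log₂ pᵢ.
−0.15·log₂(0.15) = 0.4105
−0.30·log₂(0.30) = 0.5211
−0.39·log₂(0.39) = 0.5298
−0.16·log₂(0.16) = 0.4230
Sum ≈ 1.8844 → 1.884 bits.

1.884 bits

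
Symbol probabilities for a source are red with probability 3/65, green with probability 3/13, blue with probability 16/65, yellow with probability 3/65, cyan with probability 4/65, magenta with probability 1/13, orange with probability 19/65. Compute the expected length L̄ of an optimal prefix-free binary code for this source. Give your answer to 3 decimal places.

2.462 bits/symbol

Repeatedly combine the two least-probable nodes; the expected code length is the sum of the merged weights.
merge 3/65 + 3/65 → 6/65
merge 4/65 + 1/13 → 9/65
merge 6/65 + 9/65 → 3/13
merge 3/13 + 3/13 → 6/13
merge 16/65 + 19/65 → 7/13
merge 6/13 + 7/13 → 1
L = 6/65 + 9/65 + 3/13 + 6/13 + 7/13 + 1 = 32/13 ≈ 2.462 bits/symbol.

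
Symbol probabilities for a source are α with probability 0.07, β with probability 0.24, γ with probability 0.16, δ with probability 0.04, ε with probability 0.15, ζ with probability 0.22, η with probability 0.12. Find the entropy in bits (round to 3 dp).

2.630 bits

H = −Σ pᵢ log₂ pᵢ.
−0.07·log₂(0.07) = 0.2686
−0.24·log₂(0.24) = 0.4941
−0.16·log₂(0.16) = 0.4230
−0.04·log₂(0.04) = 0.1858
−0.15·log₂(0.15) = 0.4105
−0.22·log₂(0.22) = 0.4806
−0.12·log₂(0.12) = 0.3671
Sum ≈ 2.6296 → 2.630 bits.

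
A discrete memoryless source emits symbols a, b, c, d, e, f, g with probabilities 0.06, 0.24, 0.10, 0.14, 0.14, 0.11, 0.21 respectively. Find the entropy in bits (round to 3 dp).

H = −Σ pᵢ log₂ pᵢ.
−0.06·log₂(0.06) = 0.2435
−0.24·log₂(0.24) = 0.4941
−0.10·log₂(0.10) = 0.3322
−0.14·log₂(0.14) = 0.3971
−0.14·log₂(0.14) = 0.3971
−0.11·log₂(0.11) = 0.3503
−0.21·log₂(0.21) = 0.4728
Sum ≈ 2.6872 → 2.687 bits.

2.687 bits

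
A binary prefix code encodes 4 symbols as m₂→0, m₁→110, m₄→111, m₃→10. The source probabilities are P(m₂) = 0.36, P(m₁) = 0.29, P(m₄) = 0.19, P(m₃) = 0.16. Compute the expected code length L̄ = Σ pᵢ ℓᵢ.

L̄ = Σ pᵢ·ℓᵢ = 0.36·1 + 0.29·3 + 0.19·3 + 0.16·2 = 2.12 bits/symbol.

2.12 bits/symbol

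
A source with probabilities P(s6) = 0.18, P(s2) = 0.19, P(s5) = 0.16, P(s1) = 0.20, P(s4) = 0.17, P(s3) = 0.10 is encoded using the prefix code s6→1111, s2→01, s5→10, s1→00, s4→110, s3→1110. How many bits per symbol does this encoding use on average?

L̄ = Σ pᵢ·ℓᵢ = 0.18·4 + 0.19·2 + 0.16·2 + 0.20·2 + 0.17·3 + 0.10·4 = 2.73 bits/symbol.

2.73 bits/symbol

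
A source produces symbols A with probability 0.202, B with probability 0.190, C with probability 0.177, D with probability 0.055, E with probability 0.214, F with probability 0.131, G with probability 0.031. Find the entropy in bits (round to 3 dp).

H = −Σ pᵢ log₂ pᵢ.
−0.202·log₂(0.202) = 0.4661
−0.190·log₂(0.190) = 0.4552
−0.177·log₂(0.177) = 0.4422
−0.055·log₂(0.055) = 0.2301
−0.214·log₂(0.214) = 0.4760
−0.131·log₂(0.131) = 0.3841
−0.031·log₂(0.031) = 0.1554
Sum ≈ 2.6092 → 2.609 bits.

2.609 bits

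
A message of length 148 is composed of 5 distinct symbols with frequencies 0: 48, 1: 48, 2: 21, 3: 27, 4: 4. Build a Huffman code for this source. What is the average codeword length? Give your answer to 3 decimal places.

2.169 bits/symbol

Probabilities are the counts divided by 148.
Repeatedly combine the two least-probable nodes; the expected code length is the sum of the merged weights.
merge 1/37 + 21/148 → 25/148
merge 25/148 + 27/148 → 13/37
merge 12/37 + 12/37 → 24/37
merge 13/37 + 24/37 → 1
L = 25/148 + 13/37 + 24/37 + 1 = 321/148 ≈ 2.169 bits/symbol.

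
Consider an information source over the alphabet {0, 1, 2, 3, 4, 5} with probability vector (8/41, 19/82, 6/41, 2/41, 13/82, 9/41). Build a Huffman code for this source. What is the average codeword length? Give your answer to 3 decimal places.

Repeatedly combine the two least-probable nodes; the expected code length is the sum of the merged weights.
merge 2/41 + 6/41 → 8/41
merge 13/82 + 8/41 → 29/82
merge 8/41 + 9/41 → 17/41
merge 19/82 + 29/82 → 24/41
merge 17/41 + 24/41 → 1
L = 8/41 + 29/82 + 17/41 + 24/41 + 1 = 209/82 ≈ 2.549 bits/symbol.

2.549 bits/symbol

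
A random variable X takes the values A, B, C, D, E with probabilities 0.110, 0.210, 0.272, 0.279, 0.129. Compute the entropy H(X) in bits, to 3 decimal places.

H = −Σ pᵢ log₂ pᵢ.
−0.110·log₂(0.110) = 0.3503
−0.210·log₂(0.210) = 0.4728
−0.272·log₂(0.272) = 0.5109
−0.279·log₂(0.279) = 0.5138
−0.129·log₂(0.129) = 0.3811
Sum ≈ 2.2290 → 2.229 bits.

2.229 bits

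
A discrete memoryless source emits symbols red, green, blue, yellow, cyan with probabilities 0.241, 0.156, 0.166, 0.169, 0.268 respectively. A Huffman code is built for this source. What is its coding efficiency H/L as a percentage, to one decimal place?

98.4%

Entropy H = −Σ p log₂ p ≈ 2.2855 bits.
Huffman merges: 39/250+83/500→161/500; 169/1000+241/1000→41/100; 67/250+161/500→59/100; 41/100+59/100→1. L = 1161/500 ≈ 2.3220.
Efficiency = H/L = 2.2855/2.3220 = 98.4%.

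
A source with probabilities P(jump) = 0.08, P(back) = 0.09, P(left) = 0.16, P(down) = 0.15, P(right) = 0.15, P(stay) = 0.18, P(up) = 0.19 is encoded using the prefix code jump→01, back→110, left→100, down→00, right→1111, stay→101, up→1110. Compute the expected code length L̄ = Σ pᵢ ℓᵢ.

L̄ = Σ pᵢ·ℓᵢ = 0.08·2 + 0.09·3 + 0.16·3 + 0.15·2 + 0.15·4 + 0.18·3 + 0.19·4 = 3.11 bits/symbol.

3.11 bits/symbol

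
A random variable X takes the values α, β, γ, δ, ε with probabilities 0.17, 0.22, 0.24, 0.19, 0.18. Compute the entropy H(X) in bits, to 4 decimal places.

2.3098 bits

H = −Σ pᵢ log₂ pᵢ.
−0.17·log₂(0.17) = 0.4346
−0.22·log₂(0.22) = 0.4806
−0.24·log₂(0.24) = 0.4941
−0.19·log₂(0.19) = 0.4552
−0.18·log₂(0.18) = 0.4453
Sum ≈ 2.3098 → 2.3098 bits.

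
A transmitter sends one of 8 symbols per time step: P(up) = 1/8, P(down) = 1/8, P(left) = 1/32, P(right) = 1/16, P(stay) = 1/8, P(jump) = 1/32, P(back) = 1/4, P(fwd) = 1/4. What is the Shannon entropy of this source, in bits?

2.6875 bits

Each probability is a power of 1/2, so log₂(1/p) is an integer.
H = Σ p·log₂(1/p) = 1/8·3 + 1/8·3 + 1/32·5 + 1/16·4 + 1/8·3 + 1/32·5 + 1/4·2 + 1/4·2 = 2.6875 bits.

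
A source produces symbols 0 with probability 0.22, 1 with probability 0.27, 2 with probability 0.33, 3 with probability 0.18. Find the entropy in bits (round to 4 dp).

1.9637 bits

H = −Σ pᵢ log₂ pᵢ.
−0.22·log₂(0.22) = 0.4806
−0.27·log₂(0.27) = 0.5100
−0.33·log₂(0.33) = 0.5278
−0.18·log₂(0.18) = 0.4453
Sum ≈ 1.9637 → 1.9637 bits.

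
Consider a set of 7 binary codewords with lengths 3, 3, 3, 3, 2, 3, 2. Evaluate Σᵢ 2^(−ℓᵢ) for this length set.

With common denominator 2^3 = 8: Σ 2^(−ℓᵢ) = 1/8 + 1/8 + 1/8 + 1/8 + 2/8 + 1/8 + 2/8 = 9/8 = 1.125.

1.125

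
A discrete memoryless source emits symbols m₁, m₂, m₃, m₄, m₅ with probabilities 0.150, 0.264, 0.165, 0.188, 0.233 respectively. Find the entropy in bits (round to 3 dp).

2.290 bits

H = −Σ pᵢ log₂ pᵢ.
−0.150·log₂(0.150) = 0.4105
−0.264·log₂(0.264) = 0.5072
−0.165·log₂(0.165) = 0.4289
−0.188·log₂(0.188) = 0.4533
−0.233·log₂(0.233) = 0.4897
Sum ≈ 2.2897 → 2.290 bits.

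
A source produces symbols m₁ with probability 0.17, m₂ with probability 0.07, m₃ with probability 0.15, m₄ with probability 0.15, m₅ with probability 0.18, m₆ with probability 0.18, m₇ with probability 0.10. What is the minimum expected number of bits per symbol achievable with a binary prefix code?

Repeatedly combine the two least-probable nodes; the expected code length is the sum of the merged weights.
merge 7/100 + 1/10 → 17/100
merge 3/20 + 3/20 → 3/10
merge 17/100 + 17/100 → 17/50
merge 9/50 + 9/50 → 9/25
merge 3/10 + 17/50 → 16/25
merge 9/25 + 16/25 → 1
L = 17/100 + 3/10 + 17/50 + 9/25 + 16/25 + 1 = 281/100 = 2.81 bits/symbol.

2.81 bits/symbol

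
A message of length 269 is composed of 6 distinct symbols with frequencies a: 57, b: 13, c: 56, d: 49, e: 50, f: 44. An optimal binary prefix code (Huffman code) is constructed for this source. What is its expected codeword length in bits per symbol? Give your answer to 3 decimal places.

Probabilities are the counts divided by 269.
Repeatedly combine the two least-probable nodes; the expected code length is the sum of the merged weights.
merge 13/269 + 44/269 → 57/269
merge 49/269 + 50/269 → 99/269
merge 56/269 + 57/269 → 113/269
merge 57/269 + 99/269 → 156/269
merge 113/269 + 156/269 → 1
L = 57/269 + 99/269 + 113/269 + 156/269 + 1 = 694/269 ≈ 2.580 bits/symbol.

2.580 bits/symbol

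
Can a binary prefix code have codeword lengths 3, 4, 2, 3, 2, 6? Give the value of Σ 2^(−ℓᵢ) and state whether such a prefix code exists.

0.828125; yes

With common denominator 2^6 = 64: Σ 2^(−ℓᵢ) = 8/64 + 4/64 + 16/64 + 8/64 + 16/64 + 1/64 = 53/64 = 0.828125.
Kraft's inequality requires Σ ≤ 1; here Σ = 0.828125 ≤ 1, so such a prefix code exists.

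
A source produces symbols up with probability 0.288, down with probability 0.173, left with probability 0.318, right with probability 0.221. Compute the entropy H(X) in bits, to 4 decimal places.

H = −Σ pᵢ log₂ pᵢ.
−0.288·log₂(0.288) = 0.5172
−0.173·log₂(0.173) = 0.4379
−0.318·log₂(0.318) = 0.5256
−0.221·log₂(0.221) = 0.4813
Sum ≈ 1.9620 → 1.9620 bits.

1.9620 bits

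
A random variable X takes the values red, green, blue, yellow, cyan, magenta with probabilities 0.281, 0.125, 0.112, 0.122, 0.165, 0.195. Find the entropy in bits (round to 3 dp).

2.502 bits

H = −Σ pᵢ log₂ pᵢ.
−0.281·log₂(0.281) = 0.5146
−0.125·log₂(0.125) = 0.3750
−0.112·log₂(0.112) = 0.3537
−0.122·log₂(0.122) = 0.3703
−0.165·log₂(0.165) = 0.4289
−0.195·log₂(0.195) = 0.4599
Sum ≈ 2.5024 → 2.502 bits.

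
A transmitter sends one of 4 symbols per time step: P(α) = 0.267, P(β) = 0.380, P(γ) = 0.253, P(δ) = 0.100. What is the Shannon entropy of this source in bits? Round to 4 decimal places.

1.8730 bits

H = −Σ pᵢ log₂ pᵢ.
−0.267·log₂(0.267) = 0.5087
−0.380·log₂(0.380) = 0.5305
−0.253·log₂(0.253) = 0.5016
−0.100·log₂(0.100) = 0.3322
Sum ≈ 1.8730 → 1.8730 bits.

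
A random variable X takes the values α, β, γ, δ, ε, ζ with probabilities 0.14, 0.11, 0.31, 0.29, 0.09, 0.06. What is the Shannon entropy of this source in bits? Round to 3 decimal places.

H = −Σ pᵢ log₂ pᵢ.
−0.14·log₂(0.14) = 0.3971
−0.11·log₂(0.11) = 0.3503
−0.31·log₂(0.31) = 0.5238
−0.29·log₂(0.29) = 0.5179
−0.09·log₂(0.09) = 0.3127
−0.06·log₂(0.06) = 0.2435
Sum ≈ 2.3453 → 2.345 bits.

2.345 bits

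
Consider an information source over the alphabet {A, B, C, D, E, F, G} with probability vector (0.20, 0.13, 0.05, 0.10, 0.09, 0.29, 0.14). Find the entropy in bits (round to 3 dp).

2.623 bits

H = −Σ pᵢ log₂ pᵢ.
−0.20·log₂(0.20) = 0.4644
−0.13·log₂(0.13) = 0.3826
−0.05·log₂(0.05) = 0.2161
−0.10·log₂(0.10) = 0.3322
−0.09·log₂(0.09) = 0.3127
−0.29·log₂(0.29) = 0.5179
−0.14·log₂(0.14) = 0.3971
Sum ≈ 2.6230 → 2.623 bits.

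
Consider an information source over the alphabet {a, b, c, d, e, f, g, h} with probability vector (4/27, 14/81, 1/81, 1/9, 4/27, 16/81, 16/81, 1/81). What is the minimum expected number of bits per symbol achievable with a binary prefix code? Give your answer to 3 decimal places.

Repeatedly combine the two least-probable nodes; the expected code length is the sum of the merged weights.
merge 1/81 + 1/81 → 2/81
merge 2/81 + 1/9 → 11/81
merge 11/81 + 4/27 → 23/81
merge 4/27 + 14/81 → 26/81
merge 16/81 + 16/81 → 32/81
merge 23/81 + 26/81 → 49/81
merge 32/81 + 49/81 → 1
L = 2/81 + 11/81 + 23/81 + 26/81 + 32/81 + 49/81 + 1 = 224/81 ≈ 2.765 bits/symbol.

2.765 bits/symbol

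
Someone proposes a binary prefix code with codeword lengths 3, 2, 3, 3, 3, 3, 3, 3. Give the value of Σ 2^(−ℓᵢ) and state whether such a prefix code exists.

With common denominator 2^3 = 8: Σ 2^(−ℓᵢ) = 1/8 + 2/8 + 1/8 + 1/8 + 1/8 + 1/8 + 1/8 + 1/8 = 9/8 = 1.125.
Kraft's inequality requires Σ ≤ 1; here Σ = 1.125 > 1, so no such prefix code exists.

1.125; no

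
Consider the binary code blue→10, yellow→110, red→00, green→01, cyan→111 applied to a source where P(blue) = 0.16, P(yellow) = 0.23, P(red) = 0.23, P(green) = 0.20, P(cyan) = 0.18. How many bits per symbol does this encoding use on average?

2.41 bits/symbol

L̄ = Σ pᵢ·ℓᵢ = 0.16·2 + 0.23·3 + 0.23·2 + 0.20·2 + 0.18·3 = 2.41 bits/symbol.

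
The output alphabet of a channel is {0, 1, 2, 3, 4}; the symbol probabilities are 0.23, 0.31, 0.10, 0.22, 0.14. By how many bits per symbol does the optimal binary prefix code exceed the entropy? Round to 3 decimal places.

Entropy H = −Σ p log₂ p ≈ 2.2213 bits.
Huffman merges: 1/10+7/50→6/25; 11/50+23/100→9/20; 6/25+31/100→11/20; 9/20+11/20→1. L = 56/25 ≈ 2.2400.
L − H = 2.2400 − 2.2213 = 0.019 bits.

0.019 bits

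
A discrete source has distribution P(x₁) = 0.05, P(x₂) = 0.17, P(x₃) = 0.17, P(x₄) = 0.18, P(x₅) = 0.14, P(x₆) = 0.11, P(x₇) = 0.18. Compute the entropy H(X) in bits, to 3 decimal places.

2.723 bits

H = −Σ pᵢ log₂ pᵢ.
−0.05·log₂(0.05) = 0.2161
−0.17·log₂(0.17) = 0.4346
−0.17·log₂(0.17) = 0.4346
−0.18·log₂(0.18) = 0.4453
−0.14·log₂(0.14) = 0.3971
−0.11·log₂(0.11) = 0.3503
−0.18·log₂(0.18) = 0.4453
Sum ≈ 2.7233 → 2.723 bits.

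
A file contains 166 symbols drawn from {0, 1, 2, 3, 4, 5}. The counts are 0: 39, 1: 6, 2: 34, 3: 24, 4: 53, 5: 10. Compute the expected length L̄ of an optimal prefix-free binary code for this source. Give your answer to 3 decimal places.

2.337 bits/symbol

Probabilities are the counts divided by 166.
Repeatedly combine the two least-probable nodes; the expected code length is the sum of the merged weights.
merge 3/83 + 5/83 → 8/83
merge 8/83 + 12/83 → 20/83
merge 17/83 + 39/166 → 73/166
merge 20/83 + 53/166 → 93/166
merge 73/166 + 93/166 → 1
L = 8/83 + 20/83 + 73/166 + 93/166 + 1 = 194/83 ≈ 2.337 bits/symbol.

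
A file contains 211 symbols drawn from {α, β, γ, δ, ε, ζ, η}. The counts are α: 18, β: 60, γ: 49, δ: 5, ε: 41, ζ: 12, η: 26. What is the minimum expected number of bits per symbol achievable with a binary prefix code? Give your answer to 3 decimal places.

Probabilities are the counts divided by 211.
Repeatedly combine the two least-probable nodes; the expected code length is the sum of the merged weights.
merge 5/211 + 12/211 → 17/211
merge 17/211 + 18/211 → 35/211
merge 26/211 + 35/211 → 61/211
merge 41/211 + 49/211 → 90/211
merge 60/211 + 61/211 → 121/211
merge 90/211 + 121/211 → 1
L = 17/211 + 35/211 + 61/211 + 90/211 + 121/211 + 1 = 535/211 ≈ 2.536 bits/symbol.

2.536 bits/symbol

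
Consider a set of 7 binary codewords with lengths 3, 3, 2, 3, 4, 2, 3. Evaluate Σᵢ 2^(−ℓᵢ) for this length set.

With common denominator 2^4 = 16: Σ 2^(−ℓᵢ) = 2/16 + 2/16 + 4/16 + 2/16 + 1/16 + 4/16 + 2/16 = 17/16 = 1.0625.

1.0625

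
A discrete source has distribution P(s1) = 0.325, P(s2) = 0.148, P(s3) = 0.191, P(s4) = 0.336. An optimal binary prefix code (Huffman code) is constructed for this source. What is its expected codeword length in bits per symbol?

2 bits/symbol

Repeatedly combine the two least-probable nodes; the expected code length is the sum of the merged weights.
merge 37/250 + 191/1000 → 339/1000
merge 13/40 + 42/125 → 661/1000
merge 339/1000 + 661/1000 → 1
L = 339/1000 + 661/1000 + 1 = 2 bits/symbol.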